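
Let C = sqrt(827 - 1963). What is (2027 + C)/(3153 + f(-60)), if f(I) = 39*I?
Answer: 2027/813 + 4*I*sqrt(71)/813 ≈ 2.4932 + 0.041457*I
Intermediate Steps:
C = 4*I*sqrt(71) (C = sqrt(-1136) = 4*I*sqrt(71) ≈ 33.705*I)
(2027 + C)/(3153 + f(-60)) = (2027 + 4*I*sqrt(71))/(3153 + 39*(-60)) = (2027 + 4*I*sqrt(71))/(3153 - 2340) = (2027 + 4*I*sqrt(71))/813 = (2027 + 4*I*sqrt(71))*(1/813) = 2027/813 + 4*I*sqrt(71)/813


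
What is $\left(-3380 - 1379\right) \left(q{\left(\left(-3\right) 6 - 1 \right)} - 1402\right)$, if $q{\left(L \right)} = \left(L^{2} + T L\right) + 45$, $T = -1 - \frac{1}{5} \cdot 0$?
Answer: $4649543$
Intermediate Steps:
$T = -1$ ($T = -1 - \frac{1}{5} \cdot 0 = -1 - 0 = -1 + 0 = -1$)
$q{\left(L \right)} = 45 + L^{2} - L$ ($q{\left(L \right)} = \left(L^{2} - L\right) + 45 = 45 + L^{2} - L$)
$\left(-3380 - 1379\right) \left(q{\left(\left(-3\right) 6 - 1 \right)} - 1402\right) = \left(-3380 - 1379\right) \left(\left(45 + \left(\left(-3\right) 6 - 1\right)^{2} - \left(\left(-3\right) 6 - 1\right)\right) - 1402\right) = - 4759 \left(\left(45 + \left(-18 - 1\right)^{2} - \left(-18 - 1\right)\right) - 1402\right) = - 4759 \left(\left(45 + \left(-19\right)^{2} - -19\right) - 1402\right) = - 4759 \left(\left(45 + 361 + 19\right) - 1402\right) = - 4759 \left(425 - 1402\right) = \left(-4759\right) \left(-977\right) = 4649543$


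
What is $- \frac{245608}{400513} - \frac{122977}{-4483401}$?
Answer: $- \frac{1051905265607}{1795660384713} \approx -0.5858$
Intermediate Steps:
$- \frac{245608}{400513} - \frac{122977}{-4483401} = \left(-245608\right) \frac{1}{400513} - - \frac{122977}{4483401} = - \frac{245608}{400513} + \frac{122977}{4483401} = - \frac{1051905265607}{1795660384713}$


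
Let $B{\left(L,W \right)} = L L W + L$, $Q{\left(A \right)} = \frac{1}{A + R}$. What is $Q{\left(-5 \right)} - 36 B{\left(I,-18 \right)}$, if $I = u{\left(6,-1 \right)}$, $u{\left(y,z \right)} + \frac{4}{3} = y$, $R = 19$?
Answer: $\frac{195217}{14} \approx 13944.0$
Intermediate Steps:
$u{\left(y,z \right)} = - \frac{4}{3} + y$
$Q{\left(A \right)} = \frac{1}{19 + A}$ ($Q{\left(A \right)} = \frac{1}{A + 19} = \frac{1}{19 + A}$)
$I = \frac{14}{3}$ ($I = - \frac{4}{3} + 6 = \frac{14}{3} \approx 4.6667$)
$B{\left(L,W \right)} = L + W L^{2}$ ($B{\left(L,W \right)} = L^{2} W + L = W L^{2} + L = L + W L^{2}$)
$Q{\left(-5 \right)} - 36 B{\left(I,-18 \right)} = \frac{1}{19 - 5} - 36 \frac{14 \left(1 + \frac{14}{3} \left(-18\right)\right)}{3} = \frac{1}{14} - 36 \frac{14 \left(1 - 84\right)}{3} = \frac{1}{14} - 36 \cdot \frac{14}{3} \left(-83\right) = \frac{1}{14} - -13944 = \frac{1}{14} + 13944 = \frac{195217}{14}$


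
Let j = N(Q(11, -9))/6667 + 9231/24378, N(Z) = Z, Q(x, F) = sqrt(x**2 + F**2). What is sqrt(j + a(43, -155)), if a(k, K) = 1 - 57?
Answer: sqrt(-564882528460954 + 1523302828*sqrt(202))/3186826 ≈ 7.4578*I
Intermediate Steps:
Q(x, F) = sqrt(F**2 + x**2)
a(k, K) = -56
j = 181/478 + sqrt(202)/6667 (j = sqrt((-9)**2 + 11**2)/6667 + 9231/24378 = sqrt(81 + 121)*(1/6667) + 9231*(1/24378) = sqrt(202)*(1/6667) + 181/478 = sqrt(202)/6667 + 181/478 = 181/478 + sqrt(202)/6667 ≈ 0.38079)
sqrt(j + a(43, -155)) = sqrt((181/478 + sqrt(202)/6667) - 56) = sqrt(-26587/478 + sqrt(202)/6667)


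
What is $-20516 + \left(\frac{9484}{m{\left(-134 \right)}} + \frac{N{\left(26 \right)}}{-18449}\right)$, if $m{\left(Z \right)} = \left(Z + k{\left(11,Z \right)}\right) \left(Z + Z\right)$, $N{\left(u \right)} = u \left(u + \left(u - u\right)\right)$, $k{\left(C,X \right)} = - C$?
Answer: $- \frac{3677087254821}{179232035} \approx -20516.0$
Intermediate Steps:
$N{\left(u \right)} = u^{2}$ ($N{\left(u \right)} = u \left(u + 0\right) = u u = u^{2}$)
$m{\left(Z \right)} = 2 Z \left(-11 + Z\right)$ ($m{\left(Z \right)} = \left(Z - 11\right) \left(Z + Z\right) = \left(Z - 11\right) 2 Z = \left(-11 + Z\right) 2 Z = 2 Z \left(-11 + Z\right)$)
$-20516 + \left(\frac{9484}{m{\left(-134 \right)}} + \frac{N{\left(26 \right)}}{-18449}\right) = -20516 + \left(\frac{9484}{2 \left(-134\right) \left(-11 - 134\right)} + \frac{26^{2}}{-18449}\right) = -20516 + \left(\frac{9484}{2 \left(-134\right) \left(-145\right)} + 676 \left(- \frac{1}{18449}\right)\right) = -20516 - \left(\frac{676}{18449} - \frac{9484}{38860}\right) = -20516 + \left(9484 \cdot \frac{1}{38860} - \frac{676}{18449}\right) = -20516 + \left(\frac{2371}{9715} - \frac{676}{18449}\right) = -20516 + \frac{37175239}{179232035} = - \frac{3677087254821}{179232035}$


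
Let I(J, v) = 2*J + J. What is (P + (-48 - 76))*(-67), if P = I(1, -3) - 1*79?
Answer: 13400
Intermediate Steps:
I(J, v) = 3*J
P = -76 (P = 3*1 - 1*79 = 3 - 79 = -76)
(P + (-48 - 76))*(-67) = (-76 + (-48 - 76))*(-67) = (-76 - 124)*(-67) = -200*(-67) = 13400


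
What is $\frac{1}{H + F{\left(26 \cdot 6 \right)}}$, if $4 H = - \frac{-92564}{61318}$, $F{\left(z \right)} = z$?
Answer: $\frac{61318}{9588749} \approx 0.0063948$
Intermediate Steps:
$H = \frac{23141}{61318}$ ($H = \frac{\left(-1\right) \left(- \frac{92564}{61318}\right)}{4} = \frac{\left(-1\right) \left(\left(-92564\right) \frac{1}{61318}\right)}{4} = \frac{\left(-1\right) \left(- \frac{46282}{30659}\right)}{4} = \frac{1}{4} \cdot \frac{46282}{30659} = \frac{23141}{61318} \approx 0.37739$)
$\frac{1}{H + F{\left(26 \cdot 6 \right)}} = \frac{1}{\frac{23141}{61318} + 26 \cdot 6} = \frac{1}{\frac{23141}{61318} + 156} = \frac{1}{\frac{9588749}{61318}} = \frac{61318}{9588749}$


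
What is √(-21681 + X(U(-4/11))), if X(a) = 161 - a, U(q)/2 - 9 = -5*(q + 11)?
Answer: 2*I*√648307/11 ≈ 146.4*I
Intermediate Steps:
U(q) = -92 - 10*q (U(q) = 18 + 2*(-5*(q + 11)) = 18 + 2*(-5*(11 + q)) = 18 + 2*(-55 - 5*q) = 18 + (-110 - 10*q) = -92 - 10*q)
√(-21681 + X(U(-4/11))) = √(-21681 + (161 - (-92 - (-40)/11))) = √(-21681 + (161 - (-92 - 10*(-4/11)))) = √(-21681 + (161 - (-92 + 40/11))) = √(-21681 + (161 - 1*(-972/11))) = √(-21681 + (161 + 972/11)) = √(-21681 + 2743/11) = √(-235748/11) = 2*I*√648307/11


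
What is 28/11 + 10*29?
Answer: 3218/11 ≈ 292.55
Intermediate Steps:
28/11 + 10*29 = 28*(1/11) + 290 = 28/11 + 290 = 3218/11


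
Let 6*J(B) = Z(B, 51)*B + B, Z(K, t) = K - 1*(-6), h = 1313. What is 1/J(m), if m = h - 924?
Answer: 1/25674 ≈ 3.8950e-5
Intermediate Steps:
Z(K, t) = 6 + K (Z(K, t) = K + 6 = 6 + K)
m = 389 (m = 1313 - 924 = 389)
J(B) = B/6 + B*(6 + B)/6 (J(B) = ((6 + B)*B + B)/6 = (B*(6 + B) + B)/6 = (B + B*(6 + B))/6 = B/6 + B*(6 + B)/6)
1/J(m) = 1/((⅙)*389*(7 + 389)) = 1/((⅙)*389*396) = 1/25674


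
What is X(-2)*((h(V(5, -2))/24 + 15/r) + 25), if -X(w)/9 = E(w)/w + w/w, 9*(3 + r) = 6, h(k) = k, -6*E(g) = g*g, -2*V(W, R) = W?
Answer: -6205/28 ≈ -221.61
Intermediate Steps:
V(W, R) = -W/2
E(g) = -g²/6 (E(g) = -g*g/6 = -g²/6)
r = -7/3 (r = -3 + (⅑)*6 = -3 + ⅔ = -7/3 ≈ -2.3333)
X(w) = -9 + 3*w/2 (X(w) = -9*((-w²/6)/w + w/w) = -9*(-w/6 + 1) = -9*(1 - w/6) = -9 + 3*w/2)
X(-2)*((h(V(5, -2))/24 + 15/r) + 25) = (-9 + (3/2)*(-2))*((-½*5/24 + 15/(-7/3)) + 25) = (-9 - 3)*((-5/2*1/24 + 15*(-3/7)) + 25) = -12*((-5/48 - 45/7) + 25) = -12*(-2195/336 + 25) = -12*6205/336 = -6205/28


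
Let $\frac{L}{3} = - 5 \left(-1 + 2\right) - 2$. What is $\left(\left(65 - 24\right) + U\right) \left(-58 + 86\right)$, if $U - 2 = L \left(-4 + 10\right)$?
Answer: $-2324$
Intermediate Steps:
$L = -21$ ($L = 3 \left(- 5 \left(-1 + 2\right) - 2\right) = 3 \left(\left(-5\right) 1 - 2\right) = 3 \left(-5 - 2\right) = 3 \left(-7\right) = -21$)
$U = -124$ ($U = 2 - 21 \left(-4 + 10\right) = 2 - 126 = -124$)
$\left(\left(65 - 24\right) + U\right) \left(-58 + 86\right) = \left(\left(65 - 24\right) - 124\right) \left(-58 + 86\right) = \left(41 - 124\right) 28 = \left(-83\right) 28 = -2324$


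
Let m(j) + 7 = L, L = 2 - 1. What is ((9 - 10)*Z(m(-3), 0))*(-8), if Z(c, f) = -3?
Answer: -24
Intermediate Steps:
L = 1
m(j) = -6 (m(j) = -7 + 1 = -6)
((9 - 10)*Z(m(-3), 0))*(-8) = ((9 - 10)*(-3))*(-8) = -1*(-3)*(-8) = 3*(-8) = -24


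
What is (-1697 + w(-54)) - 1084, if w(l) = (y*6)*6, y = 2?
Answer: -2709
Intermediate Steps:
w(l) = 72 (w(l) = (2*6)*6 = 12*6 = 72)
(-1697 + w(-54)) - 1084 = (-1697 + 72) - 1084 = -1625 - 1084 = -2709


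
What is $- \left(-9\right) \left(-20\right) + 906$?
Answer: $726$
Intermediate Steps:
$- \left(-9\right) \left(-20\right) + 906 = \left(-1\right) 180 + 906 = -180 + 906 = 726$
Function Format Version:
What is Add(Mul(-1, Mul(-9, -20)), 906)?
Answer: 726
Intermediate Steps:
Add(Mul(-1, Mul(-9, -20)), 906) = Add(Mul(-1, 180), 906) = Add(-180, 906) = 726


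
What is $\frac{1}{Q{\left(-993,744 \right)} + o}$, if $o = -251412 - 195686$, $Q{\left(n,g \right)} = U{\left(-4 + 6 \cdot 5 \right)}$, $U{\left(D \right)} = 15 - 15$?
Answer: $- \frac{1}{447098} \approx -2.2366 \cdot 10^{-6}$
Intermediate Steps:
$U{\left(D \right)} = 0$ ($U{\left(D \right)} = 15 - 15 = 0$)
$Q{\left(n,g \right)} = 0$
$o = -447098$ ($o = -251412 - 195686 = -447098$)
$\frac{1}{Q{\left(-993,744 \right)} + o} = \frac{1}{0 - 447098} = \frac{1}{-447098} = - \frac{1}{447098}$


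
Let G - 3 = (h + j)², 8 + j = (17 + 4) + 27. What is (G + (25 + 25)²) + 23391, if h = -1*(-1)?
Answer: 27575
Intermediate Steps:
h = 1
j = 40 (j = -8 + ((17 + 4) + 27) = -8 + (21 + 27) = -8 + 48 = 40)
G = 1684 (G = 3 + (1 + 40)² = 3 + 41² = 3 + 1681 = 1684)
(G + (25 + 25)²) + 23391 = (1684 + (25 + 25)²) + 23391 = (1684 + 50²) + 23391 = (1684 + 2500) + 23391 = 4184 + 23391 = 27575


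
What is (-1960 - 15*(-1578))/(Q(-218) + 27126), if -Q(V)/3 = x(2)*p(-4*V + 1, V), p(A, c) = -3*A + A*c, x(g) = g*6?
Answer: 10855/3486357 ≈ 0.0031136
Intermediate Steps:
x(g) = 6*g
Q(V) = -36*(1 - 4*V)*(-3 + V) (Q(V) = -3*6*2*(-4*V + 1)*(-3 + V) = -36*(1 - 4*V)*(-3 + V))
(-1960 - 15*(-1578))/(Q(-218) + 27126) = (-1960 - 15*(-1578))/(36*(-1 + 4*(-218))*(-3 - 218) + 27126) = (-1960 + 23670)/(36*(-1 - 872)*(-221) + 27126) = 21710/(36*(-873)*(-221) + 27126) = 21710/(6945588 + 27126) = 21710/6972714 = 21710*(1/6972714) = 10855/3486357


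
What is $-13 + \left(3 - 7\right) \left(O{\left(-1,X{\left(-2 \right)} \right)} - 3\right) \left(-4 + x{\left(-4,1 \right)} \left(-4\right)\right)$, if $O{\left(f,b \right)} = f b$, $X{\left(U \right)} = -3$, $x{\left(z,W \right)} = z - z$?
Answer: $-13$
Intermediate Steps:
$x{\left(z,W \right)} = 0$
$O{\left(f,b \right)} = b f$
$-13 + \left(3 - 7\right) \left(O{\left(-1,X{\left(-2 \right)} \right)} - 3\right) \left(-4 + x{\left(-4,1 \right)} \left(-4\right)\right) = -13 + \left(3 - 7\right) \left(\left(-3\right) \left(-1\right) - 3\right) \left(-4 + 0 \left(-4\right)\right) = -13 + - 4 \left(3 - 3\right) \left(-4 + 0\right) = -13 + \left(-4\right) 0 \left(-4\right) = -13 + 0 \left(-4\right) = -13 + 0 = -13$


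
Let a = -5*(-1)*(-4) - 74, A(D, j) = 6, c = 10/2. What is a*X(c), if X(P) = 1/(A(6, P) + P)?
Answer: -94/11 ≈ -8.5455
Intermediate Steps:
c = 5 (c = 10*(½) = 5)
X(P) = 1/(6 + P)
a = -94 (a = 5*(-4) - 74 = -20 - 74 = -94)
a*X(c) = -94/(6 + 5) = -94/11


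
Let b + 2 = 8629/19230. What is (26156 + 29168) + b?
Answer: 1063850689/19230 ≈ 55322.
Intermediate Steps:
b = -29831/19230 (b = -2 + 8629/19230 = -29831/19230 ≈ -1.5513)
(26156 + 29168) + b = (26156 + 29168) - 29831/19230 = 55324 - 29831/19230 = 1063850689/19230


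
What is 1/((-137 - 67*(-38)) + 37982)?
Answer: 1/40391 ≈ 2.4758e-5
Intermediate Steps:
1/((-137 - 67*(-38)) + 37982) = 1/((-137 + 2546) + 37982) = 1/(2409 + 37982) = 1/40391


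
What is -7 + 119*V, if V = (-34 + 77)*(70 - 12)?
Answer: 296779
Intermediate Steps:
V = 2494 (V = 43*58 = 2494)
-7 + 119*V = -7 + 119*2494 = -7 + 296786 = 296779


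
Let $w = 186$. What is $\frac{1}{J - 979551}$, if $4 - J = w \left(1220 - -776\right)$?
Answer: $- \frac{1}{1350803} \approx -7.403 \cdot 10^{-7}$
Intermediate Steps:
$J = -371252$ ($J = 4 - 186 \left(1220 - -776\right) = 4 - 186 \left(1220 + 776\right) = 4 - 186 \cdot 1996 = 4 - 371256 = -371252$)
$\frac{1}{J - 979551} = \frac{1}{-371252 - 979551} = \frac{1}{-1350803} = - \frac{1}{1350803}$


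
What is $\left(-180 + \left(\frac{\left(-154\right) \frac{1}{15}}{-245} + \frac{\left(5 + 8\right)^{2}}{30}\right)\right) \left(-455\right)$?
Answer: $\frac{2379533}{30} \approx 79318.0$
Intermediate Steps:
$\left(-180 + \left(\frac{\left(-154\right) \frac{1}{15}}{-245} + \frac{\left(5 + 8\right)^{2}}{30}\right)\right) \left(-455\right) = \left(-180 + \left(\left(-154\right) \frac{1}{15} \left(- \frac{1}{245}\right) + 13^{2} \cdot \frac{1}{30}\right)\right) \left(-455\right) = \left(-180 + \left(\left(- \frac{154}{15}\right) \left(- \frac{1}{245}\right) + 169 \cdot \frac{1}{30}\right)\right) \left(-455\right) = \left(-180 + \left(\frac{22}{525} + \frac{169}{30}\right)\right) \left(-455\right) = \left(-180 + \frac{5959}{1050}\right) \left(-455\right) = \left(- \frac{183041}{1050}\right) \left(-455\right) = \frac{2379533}{30}$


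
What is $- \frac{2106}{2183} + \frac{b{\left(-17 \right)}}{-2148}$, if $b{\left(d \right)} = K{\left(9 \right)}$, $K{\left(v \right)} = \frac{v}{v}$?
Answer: $- \frac{4525871}{4689084} \approx -0.96519$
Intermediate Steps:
$K{\left(v \right)} = 1$
$b{\left(d \right)} = 1$
$- \frac{2106}{2183} + \frac{b{\left(-17 \right)}}{-2148} = - \frac{2106}{2183} + 1 \frac{1}{-2148} = \left(-2106\right) \frac{1}{2183} + 1 \left(- \frac{1}{2148}\right) = - \frac{2106}{2183} - \frac{1}{2148} = - \frac{4525871}{4689084}$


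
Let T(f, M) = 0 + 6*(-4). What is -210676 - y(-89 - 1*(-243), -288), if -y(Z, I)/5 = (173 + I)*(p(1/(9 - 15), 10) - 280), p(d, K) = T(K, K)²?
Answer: -380876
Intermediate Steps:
T(f, M) = -24 (T(f, M) = 0 - 24 = -24)
p(d, K) = 576 (p(d, K) = (-24)² = 576)
y(Z, I) = -256040 - 1480*I (y(Z, I) = -5*(173 + I)*(576 - 280) = -5*(173 + I)*296 = -5*(51208 + 296*I) = -256040 - 1480*I)
-210676 - y(-89 - 1*(-243), -288) = -210676 - (-256040 - 1480*(-288)) = -210676 - (-256040 + 426240) = -210676 - 1*170200 = -210676 - 170200 = -380876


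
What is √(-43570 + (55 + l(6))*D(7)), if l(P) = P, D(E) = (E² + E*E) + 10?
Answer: 41*I*√22 ≈ 192.31*I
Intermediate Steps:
D(E) = 10 + 2*E² (D(E) = (E² + E²) + 10 = 2*E² + 10 = 10 + 2*E²)
√(-43570 + (55 + l(6))*D(7)) = √(-43570 + (55 + 6)*(10 + 2*7²)) = √(-43570 + 61*(10 + 2*49)) = √(-43570 + 61*(10 + 98)) = √(-43570 + 61*108) = √(-43570 + 6588) = √(-36982) = 41*I*√22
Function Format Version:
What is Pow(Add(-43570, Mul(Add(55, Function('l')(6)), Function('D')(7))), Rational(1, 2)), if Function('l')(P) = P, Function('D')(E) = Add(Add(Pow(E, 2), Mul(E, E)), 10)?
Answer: Mul(41, I, Pow(22, Rational(1, 2))) ≈ Mul(192.31, I)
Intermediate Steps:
Function('D')(E) = Add(10, Mul(2, Pow(E, 2))) (Function('D')(E) = Add(Add(Pow(E, 2), Pow(E, 2)), 10) = Add(Mul(2, Pow(E, 2)), 10) = Add(10, Mul(2, Pow(E, 2))))
Pow(Add(-43570, Mul(Add(55, Function('l')(6)), Function('D')(7))), Rational(1, 2)) = Pow(Add(-43570, Mul(Add(55, 6), Add(10, Mul(2, Pow(7, 2))))), Rational(1, 2)) = Pow(Add(-43570, Mul(61, Add(10, Mul(2, 49)))), Rational(1, 2)) = Pow(Add(-43570, Mul(61, Add(10, 98))), Rational(1, 2)) = Pow(Add(-43570, Mul(61, 108)), Rational(1, 2)) = Pow(Add(-43570, 6588), Rational(1, 2)) = Pow(-36982, Rational(1, 2)) = Mul(41, I, Pow(22, Rational(1, 2)))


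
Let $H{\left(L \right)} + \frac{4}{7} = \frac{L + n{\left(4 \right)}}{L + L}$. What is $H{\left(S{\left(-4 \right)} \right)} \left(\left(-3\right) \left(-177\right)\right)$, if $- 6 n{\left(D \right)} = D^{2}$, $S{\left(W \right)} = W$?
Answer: $\frac{1947}{14} \approx 139.07$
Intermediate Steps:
$n{\left(D \right)} = - \frac{D^{2}}{6}$
$H{\left(L \right)} = - \frac{4}{7} + \frac{- \frac{8}{3} + L}{2 L}$ ($H{\left(L \right)} = - \frac{4}{7} + \frac{L - \frac{4^{2}}{6}}{L + L} = - \frac{4}{7} + \frac{L - \frac{8}{3}}{2 L} = - \frac{4}{7} + \left(L - \frac{8}{3}\right) \frac{1}{2 L} = - \frac{4}{7} + \left(- \frac{8}{3} + L\right) \frac{1}{2 L} = - \frac{4}{7} + \frac{- \frac{8}{3} + L}{2 L}$)
$H{\left(S{\left(-4 \right)} \right)} \left(\left(-3\right) \left(-177\right)\right) = \frac{-56 - -12}{42 \left(-4\right)} \left(\left(-3\right) \left(-177\right)\right) = \frac{1}{42} \left(- \frac{1}{4}\right) \left(-56 + 12\right) 531 = \frac{1}{42} \left(- \frac{1}{4}\right) \left(-44\right) 531 = \frac{11}{42} \cdot 531 = \frac{1947}{14}$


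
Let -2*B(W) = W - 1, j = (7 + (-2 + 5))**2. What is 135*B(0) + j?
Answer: 335/2 ≈ 167.50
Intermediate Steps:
j = 100 (j = (7 + 3)**2 = 10**2 = 100)
B(W) = 1/2 - W/2 (B(W) = -(W - 1)/2 = -(-1 + W)/2 = 1/2 - W/2)
135*B(0) + j = 135*(1/2 - 1/2*0) + 100 = 135*(1/2 + 0) + 100 = 135*(1/2) + 100 = 135/2 + 100 = 335/2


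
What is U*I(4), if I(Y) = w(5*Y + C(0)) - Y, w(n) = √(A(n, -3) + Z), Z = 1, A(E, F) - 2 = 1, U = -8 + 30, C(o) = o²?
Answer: -44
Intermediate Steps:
U = 22
A(E, F) = 3 (A(E, F) = 2 + 1 = 3)
w(n) = 2 (w(n) = √(3 + 1) = √4 = 2)
I(Y) = 2 - Y
U*I(4) = 22*(2 - 1*4) = 22*(2 - 4) = 22*(-2) = -44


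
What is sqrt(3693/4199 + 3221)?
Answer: 4*sqrt(3550430858)/4199 ≈ 56.762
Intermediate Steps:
sqrt(3693/4199 + 3221) = sqrt(13528672/4199) = 4*sqrt(3550430858)/4199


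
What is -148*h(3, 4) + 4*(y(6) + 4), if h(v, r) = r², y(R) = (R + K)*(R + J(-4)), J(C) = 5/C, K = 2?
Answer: -2200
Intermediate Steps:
y(R) = (2 + R)*(-5/4 + R) (y(R) = (R + 2)*(R + 5/(-4)) = (2 + R)*(R + 5*(-¼)) = (2 + R)*(R - 5/4) = (2 + R)*(-5/4 + R))
-148*h(3, 4) + 4*(y(6) + 4) = -148*4² + 4*((-5/2 + 6² + (¾)*6) + 4) = -148*16 + 4*((-5/2 + 36 + 9/2) + 4) = -2368 + 4*(38 + 4) = -2368 + 4*42 = -2368 + 168 = -2200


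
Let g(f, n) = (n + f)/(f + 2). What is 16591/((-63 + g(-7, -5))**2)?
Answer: 414775/91809 ≈ 4.5178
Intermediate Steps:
g(f, n) = (f + n)/(2 + f)
16591/((-63 + g(-7, -5))**2) = 16591/((-63 + (-7 - 5)/(2 - 7))**2) = 16591/((-63 - 12/(-5))**2) = 16591/((-63 - 1/5*(-12))**2) = 16591/((-63 + 12/5)**2) = 16591/((-303/5)**2) = 16591/(91809/25) = 16591*(25/91809) = 414775/91809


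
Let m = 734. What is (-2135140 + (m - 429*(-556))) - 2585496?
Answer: -4481378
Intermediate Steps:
(-2135140 + (m - 429*(-556))) - 2585496 = (-2135140 + (734 - 429*(-556))) - 2585496 = (-2135140 + (734 + 238524)) - 2585496 = (-2135140 + 239258) - 2585496 = -1895882 - 2585496 = -4481378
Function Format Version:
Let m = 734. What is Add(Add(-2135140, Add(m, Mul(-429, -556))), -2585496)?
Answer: -4481378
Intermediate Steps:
Add(Add(-2135140, Add(m, Mul(-429, -556))), -2585496) = Add(Add(-2135140, Add(734, Mul(-429, -556))), -2585496) = Add(Add(-2135140, Add(734, 238524)), -2585496) = Add(Add(-2135140, 239258), -2585496) = Add(-1895882, -2585496) = -4481378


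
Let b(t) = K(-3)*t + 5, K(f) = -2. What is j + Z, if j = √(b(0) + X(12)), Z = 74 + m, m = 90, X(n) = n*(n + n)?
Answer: 164 + √293 ≈ 181.12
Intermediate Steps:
X(n) = 2*n² (X(n) = n*(2*n) = 2*n²)
Z = 164 (Z = 74 + 90 = 164)
b(t) = 5 - 2*t (b(t) = -2*t + 5 = 5 - 2*t)
j = √293 (j = √((5 - 2*0) + 2*12²) = √((5 + 0) + 2*144) = √(5 + 288) = √293 ≈ 17.117)
j + Z = √293 + 164 = 164 + √293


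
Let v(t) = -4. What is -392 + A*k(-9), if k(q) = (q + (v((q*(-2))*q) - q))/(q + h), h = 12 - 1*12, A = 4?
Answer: -3512/9 ≈ -390.22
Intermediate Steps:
h = 0 (h = 12 - 12 = 0)
k(q) = -4/q (k(q) = (q + (-4 - q))/(q + 0) = -4/q)
-392 + A*k(-9) = -392 + 4*(-4/(-9)) = -392 + 4*(-4*(-⅑)) = -392 + 4*(4/9) = -392 + 16/9 = -3512/9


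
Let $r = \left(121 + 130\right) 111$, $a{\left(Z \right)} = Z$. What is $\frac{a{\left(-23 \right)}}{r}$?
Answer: $- \frac{23}{27861} \approx -0.00082553$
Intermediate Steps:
$r = 27861$ ($r = 251 \cdot 111 = 27861$)
$\frac{a{\left(-23 \right)}}{r} = - \frac{23}{27861}$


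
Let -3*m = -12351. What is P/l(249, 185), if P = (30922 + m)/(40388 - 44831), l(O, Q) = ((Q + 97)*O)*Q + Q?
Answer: -947/1559915085 ≈ -6.0708e-7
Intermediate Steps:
m = 4117 (m = -⅓*(-12351) = 4117)
l(O, Q) = Q + O*Q*(97 + Q) (l(O, Q) = ((97 + Q)*O)*Q + Q = (O*(97 + Q))*Q + Q = O*Q*(97 + Q) + Q = Q + O*Q*(97 + Q))
P = -35039/4443 (P = (30922 + 4117)/(40388 - 44831) = 35039/(-4443) = 35039*(-1/4443) = -35039/4443 ≈ -7.8863)
P/l(249, 185) = -35039*1/(185*(1 + 97*249 + 249*185))/4443 = -35039*1/(185*(1 + 24153 + 46065))/4443 = -35039/(4443*(185*70219)) = -35039/4443/12990515 = -35039/4443*1/12990515 = -947/1559915085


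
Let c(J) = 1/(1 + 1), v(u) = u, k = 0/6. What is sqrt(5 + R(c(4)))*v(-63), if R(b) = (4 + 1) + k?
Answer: -63*sqrt(10) ≈ -199.22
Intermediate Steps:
k = 0 (k = 0*(1/6) = 0)
c(J) = 1/2
R(b) = 5 (R(b) = (4 + 1) + 0 = 5 + 0 = 5)
sqrt(5 + R(c(4)))*v(-63) = sqrt(5 + 5)*(-63) = sqrt(10)*(-63) = -63*sqrt(10)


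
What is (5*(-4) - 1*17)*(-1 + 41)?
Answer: -1480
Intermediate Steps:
(5*(-4) - 1*17)*(-1 + 41) = (-20 - 17)*40 = -37*40 = -1480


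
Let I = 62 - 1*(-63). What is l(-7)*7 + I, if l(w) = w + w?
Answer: 27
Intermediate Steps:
I = 125 (I = 62 + 63 = 125)
l(w) = 2*w
l(-7)*7 + I = (2*(-7))*7 + 125 = -14*7 + 125 = -98 + 125 = 27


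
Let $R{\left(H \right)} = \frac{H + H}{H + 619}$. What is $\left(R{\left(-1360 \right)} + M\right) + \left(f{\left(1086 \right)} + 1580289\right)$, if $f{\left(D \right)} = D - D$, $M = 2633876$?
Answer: $\frac{3122698985}{741} \approx 4.2142 \cdot 10^{6}$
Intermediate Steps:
$f{\left(D \right)} = 0$
$R{\left(H \right)} = \frac{2 H}{619 + H}$
$\left(R{\left(-1360 \right)} + M\right) + \left(f{\left(1086 \right)} + 1580289\right) = \left(2 \left(-1360\right) \frac{1}{619 - 1360} + 2633876\right) + \left(0 + 1580289\right) = \left(2 \left(-1360\right) \frac{1}{-741} + 2633876\right) + 1580289 = \left(2 \left(-1360\right) \left(- \frac{1}{741}\right) + 2633876\right) + 1580289 = \left(\frac{2720}{741} + 2633876\right) + 1580289 = \frac{1951704836}{741} + 1580289 = \frac{3122698985}{741}$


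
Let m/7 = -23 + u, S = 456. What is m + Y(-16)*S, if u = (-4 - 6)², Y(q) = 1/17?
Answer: 9619/17 ≈ 565.82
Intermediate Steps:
Y(q) = 1/17
u = 100 (u = (-10)² = 100)
m = 539 (m = 7*(-23 + 100) = 7*77 = 539)
m + Y(-16)*S = 539 + (1/17)*456 = 539 + 456/17 = 9619/17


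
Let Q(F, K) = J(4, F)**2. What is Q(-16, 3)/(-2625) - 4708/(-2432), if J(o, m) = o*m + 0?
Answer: 599257/1596000 ≈ 0.37547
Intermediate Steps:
J(o, m) = m*o (J(o, m) = m*o + 0 = m*o)
Q(F, K) = 16*F**2 (Q(F, K) = (F*4)**2 = (4*F)**2 = 16*F**2)
Q(-16, 3)/(-2625) - 4708/(-2432) = (16*(-16)**2)/(-2625) - 4708/(-2432) = (16*256)*(-1/2625) - 4708*(-1/2432) = 4096*(-1/2625) + 1177/608 = -4096/2625 + 1177/608 = 599257/1596000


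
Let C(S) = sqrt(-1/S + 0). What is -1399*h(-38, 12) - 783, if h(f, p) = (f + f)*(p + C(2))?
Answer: 1275105 + 53162*I*sqrt(2) ≈ 1.2751e+6 + 75182.0*I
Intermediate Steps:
C(S) = sqrt(-1/S)
h(f, p) = 2*f*(p + I*sqrt(2)/2) (h(f, p) = (f + f)*(p + sqrt(-1/2)) = (2*f)*(p + sqrt(-1*1/2)) = (2*f)*(p + sqrt(-1/2)) = (2*f)*(p + I*sqrt(2)/2) = 2*f*(p + I*sqrt(2)/2))
-1399*h(-38, 12) - 783 = -(-53162)*(2*12 + I*sqrt(2)) - 783 = -(-53162)*(24 + I*sqrt(2)) - 783 = -1399*(-912 - 38*I*sqrt(2)) - 783 = (1275888 + 53162*I*sqrt(2)) - 783 = 1275105 + 53162*I*sqrt(2)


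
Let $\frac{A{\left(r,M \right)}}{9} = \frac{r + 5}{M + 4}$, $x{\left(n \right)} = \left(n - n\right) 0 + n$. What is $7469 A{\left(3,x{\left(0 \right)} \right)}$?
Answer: $134442$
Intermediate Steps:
$x{\left(n \right)} = n$ ($x{\left(n \right)} = 0 \cdot 0 + n = 0 + n = n$)
$A{\left(r,M \right)} = \frac{9 \left(5 + r\right)}{4 + M}$ ($A{\left(r,M \right)} = 9 \frac{r + 5}{M + 4} = 9 \frac{5 + r}{4 + M} = \frac{9 \left(5 + r\right)}{4 + M}$)
$7469 A{\left(3,x{\left(0 \right)} \right)} = 7469 \frac{9 \left(5 + 3\right)}{4 + 0} = 7469 \cdot 9 \cdot \frac{1}{4} \cdot 8 = 7469 \cdot 18 = 134442$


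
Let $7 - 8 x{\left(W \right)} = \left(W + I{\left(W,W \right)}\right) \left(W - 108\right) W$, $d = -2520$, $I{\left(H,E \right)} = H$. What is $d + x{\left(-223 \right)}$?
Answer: $\frac{32900445}{8} \approx 4.1126 \cdot 10^{6}$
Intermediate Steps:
$x{\left(W \right)} = \frac{7}{8} - \frac{W^{2} \left(-108 + W\right)}{4}$ ($x{\left(W \right)} = \frac{7}{8} - \frac{\left(W + W\right) \left(W - 108\right) W}{8} = \frac{7}{8} - \frac{2 W \left(-108 + W\right) W}{8} = \frac{7}{8} - \frac{2 W^{2} \left(-108 + W\right)}{8} = \frac{7}{8} - \frac{W^{2} \left(-108 + W\right)}{4}$)
$d + x{\left(-223 \right)} = -2520 + \left(\frac{7}{8} + 27 \left(-223\right)^{2} - \frac{\left(-223\right)^{3}}{4}\right) = -2520 + \left(\frac{7}{8} + 27 \cdot 49729 - - \frac{11089567}{4}\right) = -2520 + \left(\frac{7}{8} + 1342683 + \frac{11089567}{4}\right) = -2520 + \frac{32920605}{8} = \frac{32900445}{8}$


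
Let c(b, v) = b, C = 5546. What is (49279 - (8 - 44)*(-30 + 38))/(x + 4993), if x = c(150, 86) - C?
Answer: -49567/403 ≈ -122.99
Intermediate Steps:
x = -5396 (x = 150 - 1*5546 = 150 - 5546 = -5396)
(49279 - (8 - 44)*(-30 + 38))/(x + 4993) = (49279 - (8 - 44)*(-30 + 38))/(-5396 + 4993) = (49279 - (-36)*8)/(-403) = (49279 - 1*(-288))*(-1/403) = (49279 + 288)*(-1/403) = 49567*(-1/403) = -49567/403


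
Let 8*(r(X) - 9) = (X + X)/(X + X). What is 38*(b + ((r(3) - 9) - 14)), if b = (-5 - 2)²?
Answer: 5339/4 ≈ 1334.8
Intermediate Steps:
b = 49 (b = (-7)² = 49)
r(X) = 73/8 (r(X) = 9 + ((X + X)/(X + X))/8 = 9 + ((2*X)/((2*X)))/8 = 9 + ((2*X)*(1/(2*X)))/8 = 9 + (⅛)*1 = 9 + ⅛ = 73/8)
38*(b + ((r(3) - 9) - 14)) = 38*(49 + ((73/8 - 9) - 14)) = 38*(49 + (⅛ - 14)) = 38*(49 - 111/8) = 38*(281/8) = 5339/4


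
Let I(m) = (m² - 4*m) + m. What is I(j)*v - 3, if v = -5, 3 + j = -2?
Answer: -203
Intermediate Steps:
j = -5 (j = -3 - 2 = -5)
I(m) = m² - 3*m
I(j)*v - 3 = -5*(-3 - 5)*(-5) - 3 = -5*(-8)*(-5) - 3 = 40*(-5) - 3 = -200 - 3 = -203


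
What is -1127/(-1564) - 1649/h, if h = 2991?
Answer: 34427/203388 ≈ 0.16927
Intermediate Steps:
-1127/(-1564) - 1649/h = -1127/(-1564) - 1649/2991 = -1127*(-1/1564) - 1649*1/2991 = 49/68 - 1649/2991 = 34427/203388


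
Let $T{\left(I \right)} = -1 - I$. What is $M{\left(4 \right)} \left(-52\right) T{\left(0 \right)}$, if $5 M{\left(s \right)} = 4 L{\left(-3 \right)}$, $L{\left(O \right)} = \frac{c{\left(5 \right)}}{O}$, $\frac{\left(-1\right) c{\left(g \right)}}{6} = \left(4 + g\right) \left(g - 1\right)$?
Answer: $\frac{14976}{5} \approx 2995.2$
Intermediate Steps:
$c{\left(g \right)} = - 6 \left(-1 + g\right) \left(4 + g\right)$ ($c{\left(g \right)} = - 6 \left(4 + g\right) \left(g - 1\right) = - 6 \left(4 + g\right) \left(-1 + g\right) = - 6 \left(-1 + g\right) \left(4 + g\right)$)
$L{\left(O \right)} = - \frac{216}{O}$ ($L{\left(O \right)} = \frac{24 - 90 - 6 \cdot 5^{2}}{O} = \frac{24 - 90 - 150}{O} = - \frac{216}{O}$)
$M{\left(s \right)} = \frac{288}{5}$ ($M{\left(s \right)} = \frac{4 \left(- \frac{216}{-3}\right)}{5} = \frac{4 \left(\left(-216\right) \left(- \frac{1}{3}\right)\right)}{5} = \frac{4 \cdot 72}{5} = \frac{1}{5} \cdot 288 = \frac{288}{5}$)
$M{\left(4 \right)} \left(-52\right) T{\left(0 \right)} = \frac{288}{5} \left(-52\right) \left(-1 - 0\right) = - \frac{14976 \left(-1 + 0\right)}{5} = \left(- \frac{14976}{5}\right) \left(-1\right) = \frac{14976}{5}$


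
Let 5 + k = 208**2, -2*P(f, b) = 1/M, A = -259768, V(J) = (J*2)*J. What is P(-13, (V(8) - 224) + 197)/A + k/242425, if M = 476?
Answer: 10697913566649/59951493044800 ≈ 0.17844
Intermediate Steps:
V(J) = 2*J**2 (V(J) = (2*J)*J = 2*J**2)
P(f, b) = -1/952 (P(f, b) = -1/2/476 = -1/2*1/476 = -1/952)
k = 43259 (k = -5 + 208**2 = -5 + 43264 = 43259)
P(-13, (V(8) - 224) + 197)/A + k/242425 = -1/952/(-259768) + 43259/242425 = -1/952*(-1/259768) + 43259*(1/242425) = 1/247299136 + 43259/242425 = 10697913566649/59951493044800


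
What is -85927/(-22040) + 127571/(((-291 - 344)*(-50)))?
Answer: 19102921/2413000 ≈ 7.9167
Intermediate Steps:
-85927/(-22040) + 127571/(((-291 - 344)*(-50))) = -85927*(-1/22040) + 127571/((-635*(-50))) = 2963/760 + 127571/31750 = 19102921/2413000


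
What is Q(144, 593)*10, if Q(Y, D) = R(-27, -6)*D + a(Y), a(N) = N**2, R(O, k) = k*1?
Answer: 171780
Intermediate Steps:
R(O, k) = k
Q(Y, D) = Y**2 - 6*D (Q(Y, D) = -6*D + Y**2 = Y**2 - 6*D)
Q(144, 593)*10 = (144**2 - 6*593)*10 = (20736 - 3558)*10 = 17178*10 = 171780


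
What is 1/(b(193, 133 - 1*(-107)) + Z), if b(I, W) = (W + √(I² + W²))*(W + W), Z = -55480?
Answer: -1493/457168280 + 3*√94849/114292070 ≈ 4.8182e-6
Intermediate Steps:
b(I, W) = 2*W*(W + √(I² + W²)) (b(I, W) = (W + √(I² + W²))*(2*W) = 2*W*(W + √(I² + W²)))
1/(b(193, 133 - 1*(-107)) + Z) = 1/(2*(133 - 1*(-107))*((133 - 1*(-107)) + √(193² + (133 - 1*(-107))²)) - 55480) = 1/(2*(133 + 107)*((133 + 107) + √(37249 + (133 + 107)²)) - 55480) = 1/(2*240*(240 + √(37249 + 240²)) - 55480) = 1/(2*240*(240 + √(37249 + 57600)) - 55480) = 1/(2*240*(240 + √94849) - 55480) = 1/((115200 + 480*√94849) - 55480) = 1/(59720 + 480*√94849)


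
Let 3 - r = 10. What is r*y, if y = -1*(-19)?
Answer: -133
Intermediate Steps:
r = -7 (r = 3 - 1*10 = 3 - 10 = -7)
y = 19
r*y = -7*19 = -133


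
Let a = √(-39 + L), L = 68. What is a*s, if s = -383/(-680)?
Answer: 383*√29/680 ≈ 3.0331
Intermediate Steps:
s = 383/680 (s = -383*(-1/680) = 383/680 ≈ 0.56324)
a = √29 (a = √(-39 + 68) = √29 ≈ 5.3852)
a*s = √29*(383/680) = 383*√29/680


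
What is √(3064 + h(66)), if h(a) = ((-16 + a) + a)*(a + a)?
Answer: 2*√4594 ≈ 135.56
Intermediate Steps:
h(a) = 2*a*(-16 + 2*a) (h(a) = (-16 + 2*a)*(2*a) = 2*a*(-16 + 2*a))
√(3064 + h(66)) = √(3064 + 4*66*(-8 + 66)) = √(3064 + 4*66*58) = √(3064 + 15312) = √18376 = 2*√4594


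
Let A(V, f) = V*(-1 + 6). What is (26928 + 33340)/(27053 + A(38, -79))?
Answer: 60268/27243 ≈ 2.2122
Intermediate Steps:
A(V, f) = 5*V (A(V, f) = V*5 = 5*V)
(26928 + 33340)/(27053 + A(38, -79)) = (26928 + 33340)/(27053 + 5*38) = 60268/(27053 + 190) = 60268/27243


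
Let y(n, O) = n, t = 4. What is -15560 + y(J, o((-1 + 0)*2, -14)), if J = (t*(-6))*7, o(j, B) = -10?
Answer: -15728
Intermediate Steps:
J = -168 (J = (4*(-6))*7 = -24*7 = -168)
-15560 + y(J, o((-1 + 0)*2, -14)) = -15560 - 168 = -15728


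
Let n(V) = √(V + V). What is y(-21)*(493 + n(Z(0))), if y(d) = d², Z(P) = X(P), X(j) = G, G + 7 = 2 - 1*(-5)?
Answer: 217413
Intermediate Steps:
G = 0 (G = -7 + (2 - 1*(-5)) = -7 + (2 + 5) = -7 + 7 = 0)
X(j) = 0
Z(P) = 0
n(V) = √2*√V (n(V) = √(2*V) = √2*√V)
y(-21)*(493 + n(Z(0))) = (-21)²*(493 + √2*√0) = 441*(493 + √2*0) = 441*(493 + 0) = 441*493 = 217413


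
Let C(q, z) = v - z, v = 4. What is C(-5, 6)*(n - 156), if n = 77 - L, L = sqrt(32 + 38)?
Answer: 158 + 2*sqrt(70) ≈ 174.73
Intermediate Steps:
C(q, z) = 4 - z
L = sqrt(70) ≈ 8.3666
n = 77 - sqrt(70) ≈ 68.633
C(-5, 6)*(n - 156) = (4 - 1*6)*((77 - sqrt(70)) - 156) = (4 - 6)*(-79 - sqrt(70)) = -2*(-79 - sqrt(70)) = 158 + 2*sqrt(70)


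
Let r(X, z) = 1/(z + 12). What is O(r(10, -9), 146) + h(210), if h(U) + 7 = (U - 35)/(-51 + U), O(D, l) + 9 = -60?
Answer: -11909/159 ≈ -74.899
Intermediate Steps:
r(X, z) = 1/(12 + z)
O(D, l) = -69 (O(D, l) = -9 - 60 = -69)
h(U) = -7 + (-35 + U)/(-51 + U) (h(U) = -7 + (U - 35)/(-51 + U) = -7 + (-35 + U)/(-51 + U))
O(r(10, -9), 146) + h(210) = -69 + 2*(161 - 3*210)/(-51 + 210) = -69 + 2*(161 - 630)/159 = -69 + 2*(1/159)*(-469) = -69 - 938/159 = -11909/159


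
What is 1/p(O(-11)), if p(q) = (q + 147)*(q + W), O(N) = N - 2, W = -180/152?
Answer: -19/36113 ≈ -0.00052613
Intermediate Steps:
W = -45/38 (W = -180*1/152 = -45/38 ≈ -1.1842)
O(N) = -2 + N
p(q) = (147 + q)*(-45/38 + q) (p(q) = (q + 147)*(q - 45/38) = (147 + q)*(-45/38 + q))
1/p(O(-11)) = 1/(-6615/38 + (-2 - 11)**2 + 5541*(-2 - 11)/38) = 1/(-6615/38 + (-13)**2 + (5541/38)*(-13)) = 1/(-6615/38 + 169 - 72033/38) = 1/(-36113/19) = -19/36113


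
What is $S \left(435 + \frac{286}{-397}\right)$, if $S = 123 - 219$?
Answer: $- \frac{16551264}{397} \approx -41691.0$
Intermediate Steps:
$S = -96$ ($S = 123 - 219 = -96$)
$S \left(435 + \frac{286}{-397}\right) = - 96 \left(435 + \frac{286}{-397}\right) = - 96 \left(435 + 286 \left(- \frac{1}{397}\right)\right) = - 96 \left(435 - \frac{286}{397}\right) = \left(-96\right) \frac{172409}{397} = - \frac{16551264}{397}$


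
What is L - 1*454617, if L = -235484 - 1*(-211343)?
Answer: -478758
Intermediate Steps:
L = -24141 (L = -235484 + 211343 = -24141)
L - 1*454617 = -24141 - 1*454617 = -24141 - 454617 = -478758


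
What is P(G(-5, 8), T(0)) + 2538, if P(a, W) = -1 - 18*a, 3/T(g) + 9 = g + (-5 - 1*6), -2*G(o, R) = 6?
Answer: 2591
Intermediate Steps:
G(o, R) = -3 (G(o, R) = -½*6 = -3)
T(g) = 3/(-20 + g) (T(g) = 3/(-9 + (g + (-5 - 1*6))) = 3/(-9 + (g + (-5 - 6))) = 3/(-9 + (g - 11)) = 3/(-9 + (-11 + g)) = 3/(-20 + g))
P(G(-5, 8), T(0)) + 2538 = (-1 - 18*(-3)) + 2538 = (-1 + 54) + 2538 = 53 + 2538 = 2591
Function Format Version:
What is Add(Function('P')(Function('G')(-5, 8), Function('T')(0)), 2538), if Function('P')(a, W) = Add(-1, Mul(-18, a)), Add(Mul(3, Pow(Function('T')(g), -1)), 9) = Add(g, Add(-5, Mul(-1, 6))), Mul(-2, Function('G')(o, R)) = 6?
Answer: 2591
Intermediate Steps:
Function('G')(o, R) = -3 (Function('G')(o, R) = Mul(Rational(-1, 2), 6) = -3)
Function('T')(g) = Mul(3, Pow(Add(-20, g), -1)) (Function('T')(g) = Mul(3, Pow(Add(-9, Add(g, Add(-5, Mul(-1, 6)))), -1)) = Mul(3, Pow(Add(-9, Add(g, Add(-5, -6))), -1)) = Mul(3, Pow(Add(-9, Add(g, -11)), -1)) = Mul(3, Pow(Add(-9, Add(-11, g)), -1)) = Mul(3, Pow(Add(-20, g), -1)))
Add(Function('P')(Function('G')(-5, 8), Function('T')(0)), 2538) = Add(Add(-1, Mul(-18, -3)), 2538) = Add(Add(-1, 54), 2538) = Add(53, 2538) = 2591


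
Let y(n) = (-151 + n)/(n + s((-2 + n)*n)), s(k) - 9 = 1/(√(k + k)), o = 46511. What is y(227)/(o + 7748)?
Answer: 1832162400/308698246263341 - 1140*√454/308698246263341 ≈ 5.9350e-6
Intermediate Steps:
s(k) = 9 + √2/(2*√k) (s(k) = 9 + 1/(√(k + k)) = 9 + 1/(√(2*k)) = 9 + 1/(√2*√k) = 9 + √2/(2*√k))
y(n) = (-151 + n)/(9 + n + √2/(2*√(n*(-2 + n)))) (y(n) = (-151 + n)/(n + (9 + √2/(2*√((-2 + n)*n)))) = (-151 + n)/(n + (9 + √2/(2*√(n*(-2 + n))))) = (-151 + n)/(9 + n + √2/(2*√(n*(-2 + n)))))
y(227)/(o + 7748) = ((-151 + 227)/(9 + 227 + √2/(2*√(227*(-2 + 227)))))/(46511 + 7748) = (76/(9 + 227 + √2/(2*√(227*225))))/54259 = (76/(9 + 227 + √2/(2*√51075)))*(1/54259) = (76/(9 + 227 + √2*(√227/3405)/2))*(1/54259) = (76/(9 + 227 + √454/6810))*(1/54259) = (76/(236 + √454/6810))*(1/54259) = 76/(54259*(236 + √454/6810))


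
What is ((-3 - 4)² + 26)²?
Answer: 5625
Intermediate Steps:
((-3 - 4)² + 26)² = ((-7)² + 26)² = (49 + 26)² = 75² = 5625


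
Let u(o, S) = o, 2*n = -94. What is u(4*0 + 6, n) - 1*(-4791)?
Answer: 4797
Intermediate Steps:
n = -47 (n = (½)*(-94) = -47)
u(4*0 + 6, n) - 1*(-4791) = (4*0 + 6) - 1*(-4791) = (0 + 6) + 4791 = 6 + 4791 = 4797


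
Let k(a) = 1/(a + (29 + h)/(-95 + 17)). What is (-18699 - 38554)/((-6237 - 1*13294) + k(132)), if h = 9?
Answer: 293650637/100174460 ≈ 2.9314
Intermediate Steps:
k(a) = 1/(-19/39 + a) (k(a) = 1/(a + (29 + 9)/(-95 + 17)) = 1/(a + 38/(-78)) = 1/(a + 38*(-1/78)) = 1/(a - 19/39) = 1/(-19/39 + a))
(-18699 - 38554)/((-6237 - 1*13294) + k(132)) = (-18699 - 38554)/((-6237 - 1*13294) + 39/(-19 + 39*132)) = -57253/((-6237 - 13294) + 39/(-19 + 5148)) = -57253/(-19531 + 39/5129) = -57253/(-100174460/5129) = -57253*(-5129/100174460) = 293650637/100174460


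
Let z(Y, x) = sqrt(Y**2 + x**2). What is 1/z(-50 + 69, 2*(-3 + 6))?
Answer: sqrt(397)/397 ≈ 0.050189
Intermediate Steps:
1/z(-50 + 69, 2*(-3 + 6)) = 1/(sqrt((-50 + 69)**2 + (2*(-3 + 6))**2)) = 1/(sqrt(19**2 + (2*3)**2)) = 1/(sqrt(361 + 6**2)) = 1/(sqrt(361 + 36)) = 1/(sqrt(397)) = sqrt(397)/397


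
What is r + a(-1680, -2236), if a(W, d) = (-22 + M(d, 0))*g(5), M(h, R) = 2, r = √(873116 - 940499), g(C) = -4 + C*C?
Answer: -420 + 3*I*√7487 ≈ -420.0 + 259.58*I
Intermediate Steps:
g(C) = -4 + C²
r = 3*I*√7487 (r = √(-67383) = 3*I*√7487 ≈ 259.58*I)
a(W, d) = -420 (a(W, d) = (-22 + 2)*(-4 + 5²) = -20*(-4 + 25) = -20*21 = -420)
r + a(-1680, -2236) = 3*I*√7487 - 420 = -420 + 3*I*√7487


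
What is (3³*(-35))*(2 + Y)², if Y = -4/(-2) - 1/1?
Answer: -8505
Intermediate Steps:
Y = 1 (Y = -4*(-½) - 1*1 = 2 - 1 = 1)
(3³*(-35))*(2 + Y)² = (3³*(-35))*(2 + 1)² = (27*(-35))*3² = -945*9 = -8505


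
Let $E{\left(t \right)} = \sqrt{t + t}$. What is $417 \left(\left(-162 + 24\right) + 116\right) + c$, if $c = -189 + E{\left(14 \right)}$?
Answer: $-9363 + 2 \sqrt{7} \approx -9357.7$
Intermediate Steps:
$E{\left(t \right)} = \sqrt{2} \sqrt{t}$ ($E{\left(t \right)} = \sqrt{2 t} = \sqrt{2} \sqrt{t}$)
$c = -189 + 2 \sqrt{7}$ ($c = -189 + \sqrt{2} \sqrt{14} = -189 + 2 \sqrt{7} \approx -183.71$)
$417 \left(\left(-162 + 24\right) + 116\right) + c = 417 \left(\left(-162 + 24\right) + 116\right) - \left(189 - 2 \sqrt{7}\right) = 417 \left(-138 + 116\right) - \left(189 - 2 \sqrt{7}\right) = 417 \left(-22\right) - \left(189 - 2 \sqrt{7}\right) = -9174 - \left(189 - 2 \sqrt{7}\right) = -9363 + 2 \sqrt{7}$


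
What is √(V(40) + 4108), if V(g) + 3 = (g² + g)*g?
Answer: 3*√7745 ≈ 264.02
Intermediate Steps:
V(g) = -3 + g*(g + g²) (V(g) = -3 + (g² + g)*g = -3 + (g + g²)*g = -3 + g*(g + g²))
√(V(40) + 4108) = √((-3 + 40² + 40³) + 4108) = √((-3 + 1600 + 64000) + 4108) = √(65597 + 4108) = √69705 = 3*√7745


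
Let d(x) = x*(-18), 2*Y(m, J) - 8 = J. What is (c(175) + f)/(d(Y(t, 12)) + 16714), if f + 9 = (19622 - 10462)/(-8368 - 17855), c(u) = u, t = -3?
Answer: 2171929/216785541 ≈ 0.010019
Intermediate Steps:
Y(m, J) = 4 + J/2
d(x) = -18*x
f = -245167/26223 (f = -9 + (19622 - 10462)/(-8368 - 17855) = -9 + 9160/(-26223) = -9 + 9160*(-1/26223) = -9 - 9160/26223 = -245167/26223 ≈ -9.3493)
(c(175) + f)/(d(Y(t, 12)) + 16714) = (175 - 245167/26223)/(-18*(4 + (½)*12) + 16714) = 4343858/(26223*(-18*(4 + 6) + 16714)) = 4343858/(26223*(-18*10 + 16714)) = 4343858/(26223*(-180 + 16714)) = (4343858/26223)/16534 = (4343858/26223)*(1/16534) = 2171929/216785541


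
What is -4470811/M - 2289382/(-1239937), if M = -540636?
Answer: 6781246305859/670354579932 ≈ 10.116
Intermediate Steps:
-4470811/M - 2289382/(-1239937) = -4470811/(-540636) - 2289382/(-1239937) = -4470811*(-1/540636) - 2289382*(-1/1239937) = 4470811/540636 + 2289382/1239937 = 6781246305859/670354579932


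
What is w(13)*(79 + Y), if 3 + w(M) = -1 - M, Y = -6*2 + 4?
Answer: -1207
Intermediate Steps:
Y = -8 (Y = -12 + 4 = -8)
w(M) = -4 - M (w(M) = -3 + (-1 - M) = -4 - M)
w(13)*(79 + Y) = (-4 - 1*13)*(79 - 8) = (-4 - 13)*71 = -17*71 = -1207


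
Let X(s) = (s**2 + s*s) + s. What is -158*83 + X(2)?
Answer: -13104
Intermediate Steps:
X(s) = s + 2*s**2 (X(s) = (s**2 + s**2) + s = 2*s**2 + s = s + 2*s**2)
-158*83 + X(2) = -158*83 + 2*(1 + 2*2) = -13114 + 2*(1 + 4) = -13114 + 2*5 = -13114 + 10 = -13104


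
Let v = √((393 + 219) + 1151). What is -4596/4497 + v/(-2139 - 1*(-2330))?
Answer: -1532/1499 + √1763/191 ≈ -0.80218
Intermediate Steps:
v = √1763 (v = √(612 + 1151) = √1763 ≈ 41.988)
-4596/4497 + v/(-2139 - 1*(-2330)) = -4596/4497 + √1763/(-2139 - 1*(-2330)) = -4596*1/4497 + √1763/(-2139 + 2330) = -1532/1499 + √1763/191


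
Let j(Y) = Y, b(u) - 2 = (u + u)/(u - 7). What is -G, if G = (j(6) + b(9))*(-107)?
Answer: 1819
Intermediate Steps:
b(u) = 2 + 2*u/(-7 + u) (b(u) = 2 + (u + u)/(u - 7) = 2 + (2*u)/(-7 + u) = 2 + 2*u/(-7 + u))
G = -1819 (G = (6 + 2*(-7 + 2*9)/(-7 + 9))*(-107) = (6 + 2*(-7 + 18)/2)*(-107) = (6 + 2*(½)*11)*(-107) = (6 + 11)*(-107) = 17*(-107) = -1819)
-G = -1*(-1819) = 1819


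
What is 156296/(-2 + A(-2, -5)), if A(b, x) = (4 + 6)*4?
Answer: 78148/19 ≈ 4113.1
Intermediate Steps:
A(b, x) = 40 (A(b, x) = 10*4 = 40)
156296/(-2 + A(-2, -5)) = 156296/(-2 + 40) = 156296/38 = (1/38)*156296 = 78148/19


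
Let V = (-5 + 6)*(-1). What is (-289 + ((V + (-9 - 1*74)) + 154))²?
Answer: 47961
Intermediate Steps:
V = -1 (V = 1*(-1) = -1)
(-289 + ((V + (-9 - 1*74)) + 154))² = (-289 + ((-1 + (-9 - 1*74)) + 154))² = (-289 + ((-1 + (-9 - 74)) + 154))² = (-289 + ((-1 - 83) + 154))² = (-289 + (-84 + 154))² = (-289 + 70)² = (-219)² = 47961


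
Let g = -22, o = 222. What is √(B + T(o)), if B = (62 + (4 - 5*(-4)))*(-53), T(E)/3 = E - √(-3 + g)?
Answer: √(-3892 - 15*I) ≈ 0.1202 - 62.386*I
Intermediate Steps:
T(E) = -15*I + 3*E (T(E) = 3*(E - √(-3 - 22)) = 3*(E - √(-25)) = 3*(E - 5*I) = -15*I + 3*E)
B = -4558 (B = (62 + (4 + 20))*(-53) = (62 + 24)*(-53) = 86*(-53) = -4558)
√(B + T(o)) = √(-4558 + (-15*I + 3*222)) = √(-4558 + (-15*I + 666)) = √(-4558 + (666 - 15*I)) = √(-3892 - 15*I)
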